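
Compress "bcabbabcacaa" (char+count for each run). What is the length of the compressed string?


Input: bcabbabcacaa
Runs:
  'b' x 1 => "b1"
  'c' x 1 => "c1"
  'a' x 1 => "a1"
  'b' x 2 => "b2"
  'a' x 1 => "a1"
  'b' x 1 => "b1"
  'c' x 1 => "c1"
  'a' x 1 => "a1"
  'c' x 1 => "c1"
  'a' x 2 => "a2"
Compressed: "b1c1a1b2a1b1c1a1c1a2"
Compressed length: 20

20


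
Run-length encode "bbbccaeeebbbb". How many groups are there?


Input: bbbccaeeebbbb
Scanning for consecutive runs:
  Group 1: 'b' x 3 (positions 0-2)
  Group 2: 'c' x 2 (positions 3-4)
  Group 3: 'a' x 1 (positions 5-5)
  Group 4: 'e' x 3 (positions 6-8)
  Group 5: 'b' x 4 (positions 9-12)
Total groups: 5

5


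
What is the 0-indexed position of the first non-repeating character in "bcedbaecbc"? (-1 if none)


Input: bcedbaecbc
Character frequencies:
  'a': 1
  'b': 3
  'c': 3
  'd': 1
  'e': 2
Scanning left to right for freq == 1:
  Position 0 ('b'): freq=3, skip
  Position 1 ('c'): freq=3, skip
  Position 2 ('e'): freq=2, skip
  Position 3 ('d'): unique! => answer = 3

3


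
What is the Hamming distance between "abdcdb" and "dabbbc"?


Comparing "abdcdb" and "dabbbc" position by position:
  Position 0: 'a' vs 'd' => differ
  Position 1: 'b' vs 'a' => differ
  Position 2: 'd' vs 'b' => differ
  Position 3: 'c' vs 'b' => differ
  Position 4: 'd' vs 'b' => differ
  Position 5: 'b' vs 'c' => differ
Total differences (Hamming distance): 6

6


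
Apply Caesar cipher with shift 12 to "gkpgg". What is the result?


Caesar cipher: shift "gkpgg" by 12
  'g' (pos 6) + 12 = pos 18 = 's'
  'k' (pos 10) + 12 = pos 22 = 'w'
  'p' (pos 15) + 12 = pos 1 = 'b'
  'g' (pos 6) + 12 = pos 18 = 's'
  'g' (pos 6) + 12 = pos 18 = 's'
Result: swbss

swbss


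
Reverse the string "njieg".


Input: njieg
Reading characters right to left:
  Position 4: 'g'
  Position 3: 'e'
  Position 2: 'i'
  Position 1: 'j'
  Position 0: 'n'
Reversed: geijn

geijn


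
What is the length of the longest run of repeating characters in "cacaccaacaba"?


Input: "cacaccaacaba"
Scanning for longest run:
  Position 1 ('a'): new char, reset run to 1
  Position 2 ('c'): new char, reset run to 1
  Position 3 ('a'): new char, reset run to 1
  Position 4 ('c'): new char, reset run to 1
  Position 5 ('c'): continues run of 'c', length=2
  Position 6 ('a'): new char, reset run to 1
  Position 7 ('a'): continues run of 'a', length=2
  Position 8 ('c'): new char, reset run to 1
  Position 9 ('a'): new char, reset run to 1
  Position 10 ('b'): new char, reset run to 1
  Position 11 ('a'): new char, reset run to 1
Longest run: 'c' with length 2

2


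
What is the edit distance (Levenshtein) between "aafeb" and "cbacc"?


Computing edit distance: "aafeb" -> "cbacc"
DP table:
           c    b    a    c    c
      0    1    2    3    4    5
  a   1    1    2    2    3    4
  a   2    2    2    2    3    4
  f   3    3    3    3    3    4
  e   4    4    4    4    4    4
  b   5    5    4    5    5    5
Edit distance = dp[5][5] = 5

5


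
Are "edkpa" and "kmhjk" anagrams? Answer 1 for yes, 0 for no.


Strings: "edkpa", "kmhjk"
Sorted first:  adekp
Sorted second: hjkkm
Differ at position 0: 'a' vs 'h' => not anagrams

0


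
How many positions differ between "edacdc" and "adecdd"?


Comparing "edacdc" and "adecdd" position by position:
  Position 0: 'e' vs 'a' => DIFFER
  Position 1: 'd' vs 'd' => same
  Position 2: 'a' vs 'e' => DIFFER
  Position 3: 'c' vs 'c' => same
  Position 4: 'd' vs 'd' => same
  Position 5: 'c' vs 'd' => DIFFER
Positions that differ: 3

3


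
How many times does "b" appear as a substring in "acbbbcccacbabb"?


Searching for "b" in "acbbbcccacbabb"
Scanning each position:
  Position 0: "a" => no
  Position 1: "c" => no
  Position 2: "b" => MATCH
  Position 3: "b" => MATCH
  Position 4: "b" => MATCH
  Position 5: "c" => no
  Position 6: "c" => no
  Position 7: "c" => no
  Position 8: "a" => no
  Position 9: "c" => no
  Position 10: "b" => MATCH
  Position 11: "a" => no
  Position 12: "b" => MATCH
  Position 13: "b" => MATCH
Total occurrences: 6

6


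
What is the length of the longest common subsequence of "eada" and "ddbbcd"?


LCS of "eada" and "ddbbcd"
DP table:
           d    d    b    b    c    d
      0    0    0    0    0    0    0
  e   0    0    0    0    0    0    0
  a   0    0    0    0    0    0    0
  d   0    1    1    1    1    1    1
  a   0    1    1    1    1    1    1
LCS length = dp[4][6] = 1

1


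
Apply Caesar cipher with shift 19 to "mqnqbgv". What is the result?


Caesar cipher: shift "mqnqbgv" by 19
  'm' (pos 12) + 19 = pos 5 = 'f'
  'q' (pos 16) + 19 = pos 9 = 'j'
  'n' (pos 13) + 19 = pos 6 = 'g'
  'q' (pos 16) + 19 = pos 9 = 'j'
  'b' (pos 1) + 19 = pos 20 = 'u'
  'g' (pos 6) + 19 = pos 25 = 'z'
  'v' (pos 21) + 19 = pos 14 = 'o'
Result: fjgjuzo

fjgjuzo


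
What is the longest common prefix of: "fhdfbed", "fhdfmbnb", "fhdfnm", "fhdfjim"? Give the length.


Words: fhdfbed, fhdfmbnb, fhdfnm, fhdfjim
  Position 0: all 'f' => match
  Position 1: all 'h' => match
  Position 2: all 'd' => match
  Position 3: all 'f' => match
  Position 4: ('b', 'm', 'n', 'j') => mismatch, stop
LCP = "fhdf" (length 4)

4


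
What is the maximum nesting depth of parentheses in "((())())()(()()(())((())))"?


Input: "((())())()(()()(())((())))"
Tracking depth:
  Position 0 '(': depth becomes 1
  Position 1 '(': depth becomes 2
  Position 2 '(': depth becomes 3
  Position 3 ')': depth becomes 2
  Position 4 ')': depth becomes 1
  Position 5 '(': depth becomes 2
  Position 6 ')': depth becomes 1
  Position 7 ')': depth becomes 0
  Position 8 '(': depth becomes 1
  Position 9 ')': depth becomes 0
  Position 10 '(': depth becomes 1
  Position 11 '(': depth becomes 2
  Position 12 ')': depth becomes 1
  Position 13 '(': depth becomes 2
  Position 14 ')': depth becomes 1
  Position 15 '(': depth becomes 2
  Position 16 '(': depth becomes 3
  Position 17 ')': depth becomes 2
  Position 18 ')': depth becomes 1
  Position 19 '(': depth becomes 2
  Position 20 '(': depth becomes 3
  Position 21 '(': depth becomes 4
  Position 22 ')': depth becomes 3
  Position 23 ')': depth becomes 2
  Position 24 ')': depth becomes 1
  Position 25 ')': depth becomes 0
Maximum depth reached: 4

4


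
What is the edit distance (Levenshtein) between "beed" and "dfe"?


Computing edit distance: "beed" -> "dfe"
DP table:
           d    f    e
      0    1    2    3
  b   1    1    2    3
  e   2    2    2    2
  e   3    3    3    2
  d   4    3    4    3
Edit distance = dp[4][3] = 3

3


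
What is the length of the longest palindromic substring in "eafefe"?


Input: "eafefe"
Checking substrings for palindromes:
  [2:5] "fef" (len 3) => palindrome
  [3:6] "efe" (len 3) => palindrome
Longest palindromic substring: "fef" with length 3

3


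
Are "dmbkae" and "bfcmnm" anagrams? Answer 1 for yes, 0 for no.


Strings: "dmbkae", "bfcmnm"
Sorted first:  abdekm
Sorted second: bcfmmn
Differ at position 0: 'a' vs 'b' => not anagrams

0


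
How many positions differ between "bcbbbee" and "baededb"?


Comparing "bcbbbee" and "baededb" position by position:
  Position 0: 'b' vs 'b' => same
  Position 1: 'c' vs 'a' => DIFFER
  Position 2: 'b' vs 'e' => DIFFER
  Position 3: 'b' vs 'd' => DIFFER
  Position 4: 'b' vs 'e' => DIFFER
  Position 5: 'e' vs 'd' => DIFFER
  Position 6: 'e' vs 'b' => DIFFER
Positions that differ: 6

6


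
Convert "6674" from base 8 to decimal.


Input: "6674" in base 8
Positional expansion:
  Digit '6' (value 6) x 8^3 = 3072
  Digit '6' (value 6) x 8^2 = 384
  Digit '7' (value 7) x 8^1 = 56
  Digit '4' (value 4) x 8^0 = 4
Sum = 3516

3516


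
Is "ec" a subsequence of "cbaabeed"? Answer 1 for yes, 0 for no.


Check if "ec" is a subsequence of "cbaabeed"
Greedy scan:
  Position 0 ('c'): no match needed
  Position 1 ('b'): no match needed
  Position 2 ('a'): no match needed
  Position 3 ('a'): no match needed
  Position 4 ('b'): no match needed
  Position 5 ('e'): matches sub[0] = 'e'
  Position 6 ('e'): no match needed
  Position 7 ('d'): no match needed
Only matched 1/2 characters => not a subsequence

0


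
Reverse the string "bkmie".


Input: bkmie
Reading characters right to left:
  Position 4: 'e'
  Position 3: 'i'
  Position 2: 'm'
  Position 1: 'k'
  Position 0: 'b'
Reversed: eimkb

eimkb


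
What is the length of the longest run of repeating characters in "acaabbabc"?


Input: "acaabbabc"
Scanning for longest run:
  Position 1 ('c'): new char, reset run to 1
  Position 2 ('a'): new char, reset run to 1
  Position 3 ('a'): continues run of 'a', length=2
  Position 4 ('b'): new char, reset run to 1
  Position 5 ('b'): continues run of 'b', length=2
  Position 6 ('a'): new char, reset run to 1
  Position 7 ('b'): new char, reset run to 1
  Position 8 ('c'): new char, reset run to 1
Longest run: 'a' with length 2

2


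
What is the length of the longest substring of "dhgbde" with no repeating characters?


Input: "dhgbde"
Sliding window (track last position of each char):
  Position 0 ('d'): window [0,0] length 1 -- new best
  Position 1 ('h'): window [0,1] length 2 -- new best
  Position 2 ('g'): window [0,2] length 3 -- new best
  Position 3 ('b'): window [0,3] length 4 -- new best
  Position 4 ('d'): repeat (last at 0), move window start to 1
  Position 4 ('d'): window [1,4] length 4
  Position 5 ('e'): window [1,5] length 5 -- new best
Longest substring with no repeats: "hgbde" with length 5

5


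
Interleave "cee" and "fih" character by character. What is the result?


Interleaving "cee" and "fih":
  Position 0: 'c' from first, 'f' from second => "cf"
  Position 1: 'e' from first, 'i' from second => "ei"
  Position 2: 'e' from first, 'h' from second => "eh"
Result: cfeieh

cfeieh


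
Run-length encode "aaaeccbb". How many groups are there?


Input: aaaeccbb
Scanning for consecutive runs:
  Group 1: 'a' x 3 (positions 0-2)
  Group 2: 'e' x 1 (positions 3-3)
  Group 3: 'c' x 2 (positions 4-5)
  Group 4: 'b' x 2 (positions 6-7)
Total groups: 4

4


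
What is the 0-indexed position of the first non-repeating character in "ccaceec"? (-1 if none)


Input: ccaceec
Character frequencies:
  'a': 1
  'c': 4
  'e': 2
Scanning left to right for freq == 1:
  Position 0 ('c'): freq=4, skip
  Position 1 ('c'): freq=4, skip
  Position 2 ('a'): unique! => answer = 2

2


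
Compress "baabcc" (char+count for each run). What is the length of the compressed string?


Input: baabcc
Runs:
  'b' x 1 => "b1"
  'a' x 2 => "a2"
  'b' x 1 => "b1"
  'c' x 2 => "c2"
Compressed: "b1a2b1c2"
Compressed length: 8

8


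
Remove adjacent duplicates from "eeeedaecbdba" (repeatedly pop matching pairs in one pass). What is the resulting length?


Input: eeeedaecbdba
Stack-based adjacent duplicate removal:
  Read 'e': push. Stack: e
  Read 'e': matches stack top 'e' => pop. Stack: (empty)
  Read 'e': push. Stack: e
  Read 'e': matches stack top 'e' => pop. Stack: (empty)
  Read 'd': push. Stack: d
  Read 'a': push. Stack: da
  Read 'e': push. Stack: dae
  Read 'c': push. Stack: daec
  Read 'b': push. Stack: daecb
  Read 'd': push. Stack: daecbd
  Read 'b': push. Stack: daecbdb
  Read 'a': push. Stack: daecbdba
Final stack: "daecbdba" (length 8)

8


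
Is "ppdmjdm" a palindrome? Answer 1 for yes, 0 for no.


Input: ppdmjdm
Reversed: mdjmdpp
  Compare pos 0 ('p') with pos 6 ('m'): MISMATCH
  Compare pos 1 ('p') with pos 5 ('d'): MISMATCH
  Compare pos 2 ('d') with pos 4 ('j'): MISMATCH
Result: not a palindrome

0


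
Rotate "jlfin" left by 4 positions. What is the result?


Input: "jlfin", rotate left by 4
First 4 characters: "jlfi"
Remaining characters: "n"
Concatenate remaining + first: "n" + "jlfi" = "njlfi"

njlfi


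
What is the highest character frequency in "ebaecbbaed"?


Input: ebaecbbaed
Character counts:
  'a': 2
  'b': 3
  'c': 1
  'd': 1
  'e': 3
Maximum frequency: 3

3


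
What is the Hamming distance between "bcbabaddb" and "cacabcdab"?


Comparing "bcbabaddb" and "cacabcdab" position by position:
  Position 0: 'b' vs 'c' => differ
  Position 1: 'c' vs 'a' => differ
  Position 2: 'b' vs 'c' => differ
  Position 3: 'a' vs 'a' => same
  Position 4: 'b' vs 'b' => same
  Position 5: 'a' vs 'c' => differ
  Position 6: 'd' vs 'd' => same
  Position 7: 'd' vs 'a' => differ
  Position 8: 'b' vs 'b' => same
Total differences (Hamming distance): 5

5


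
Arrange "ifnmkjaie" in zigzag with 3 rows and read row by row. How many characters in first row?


Zigzag "ifnmkjaie" into 3 rows:
Placing characters:
  'i' => row 0
  'f' => row 1
  'n' => row 2
  'm' => row 1
  'k' => row 0
  'j' => row 1
  'a' => row 2
  'i' => row 1
  'e' => row 0
Rows:
  Row 0: "ike"
  Row 1: "fmji"
  Row 2: "na"
First row length: 3

3


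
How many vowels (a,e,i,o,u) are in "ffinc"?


Input: ffinc
Checking each character:
  'f' at position 0: consonant
  'f' at position 1: consonant
  'i' at position 2: vowel (running total: 1)
  'n' at position 3: consonant
  'c' at position 4: consonant
Total vowels: 1

1


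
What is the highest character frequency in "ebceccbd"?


Input: ebceccbd
Character counts:
  'b': 2
  'c': 3
  'd': 1
  'e': 2
Maximum frequency: 3

3


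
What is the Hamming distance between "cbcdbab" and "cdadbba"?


Comparing "cbcdbab" and "cdadbba" position by position:
  Position 0: 'c' vs 'c' => same
  Position 1: 'b' vs 'd' => differ
  Position 2: 'c' vs 'a' => differ
  Position 3: 'd' vs 'd' => same
  Position 4: 'b' vs 'b' => same
  Position 5: 'a' vs 'b' => differ
  Position 6: 'b' vs 'a' => differ
Total differences (Hamming distance): 4

4


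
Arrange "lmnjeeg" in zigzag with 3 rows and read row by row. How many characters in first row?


Zigzag "lmnjeeg" into 3 rows:
Placing characters:
  'l' => row 0
  'm' => row 1
  'n' => row 2
  'j' => row 1
  'e' => row 0
  'e' => row 1
  'g' => row 2
Rows:
  Row 0: "le"
  Row 1: "mje"
  Row 2: "ng"
First row length: 2

2


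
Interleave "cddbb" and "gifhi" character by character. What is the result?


Interleaving "cddbb" and "gifhi":
  Position 0: 'c' from first, 'g' from second => "cg"
  Position 1: 'd' from first, 'i' from second => "di"
  Position 2: 'd' from first, 'f' from second => "df"
  Position 3: 'b' from first, 'h' from second => "bh"
  Position 4: 'b' from first, 'i' from second => "bi"
Result: cgdidfbhbi

cgdidfbhbi


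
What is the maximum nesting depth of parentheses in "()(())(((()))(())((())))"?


Input: "()(())(((()))(())((())))"
Tracking depth:
  Position 0 '(': depth becomes 1
  Position 1 ')': depth becomes 0
  Position 2 '(': depth becomes 1
  Position 3 '(': depth becomes 2
  Position 4 ')': depth becomes 1
  Position 5 ')': depth becomes 0
  Position 6 '(': depth becomes 1
  Position 7 '(': depth becomes 2
  Position 8 '(': depth becomes 3
  Position 9 '(': depth becomes 4
  Position 10 ')': depth becomes 3
  Position 11 ')': depth becomes 2
  Position 12 ')': depth becomes 1
  Position 13 '(': depth becomes 2
  Position 14 '(': depth becomes 3
  Position 15 ')': depth becomes 2
  Position 16 ')': depth becomes 1
  Position 17 '(': depth becomes 2
  Position 18 '(': depth becomes 3
  Position 19 '(': depth becomes 4
  Position 20 ')': depth becomes 3
  Position 21 ')': depth becomes 2
  Position 22 ')': depth becomes 1
  Position 23 ')': depth becomes 0
Maximum depth reached: 4

4


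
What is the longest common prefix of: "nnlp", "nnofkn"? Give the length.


Words: nnlp, nnofkn
  Position 0: all 'n' => match
  Position 1: all 'n' => match
  Position 2: ('l', 'o') => mismatch, stop
LCP = "nn" (length 2)

2


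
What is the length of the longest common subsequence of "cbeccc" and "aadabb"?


LCS of "cbeccc" and "aadabb"
DP table:
           a    a    d    a    b    b
      0    0    0    0    0    0    0
  c   0    0    0    0    0    0    0
  b   0    0    0    0    0    1    1
  e   0    0    0    0    0    1    1
  c   0    0    0    0    0    1    1
  c   0    0    0    0    0    1    1
  c   0    0    0    0    0    1    1
LCS length = dp[6][6] = 1

1


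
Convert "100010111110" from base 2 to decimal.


Input: "100010111110" in base 2
Positional expansion:
  Digit '1' (value 1) x 2^11 = 2048
  Digit '0' (value 0) x 2^10 = 0
  Digit '0' (value 0) x 2^9 = 0
  Digit '0' (value 0) x 2^8 = 0
  Digit '1' (value 1) x 2^7 = 128
  Digit '0' (value 0) x 2^6 = 0
  Digit '1' (value 1) x 2^5 = 32
  Digit '1' (value 1) x 2^4 = 16
  Digit '1' (value 1) x 2^3 = 8
  Digit '1' (value 1) x 2^2 = 4
  Digit '1' (value 1) x 2^1 = 2
  Digit '0' (value 0) x 2^0 = 0
Sum = 2238

2238


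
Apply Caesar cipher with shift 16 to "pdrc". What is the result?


Caesar cipher: shift "pdrc" by 16
  'p' (pos 15) + 16 = pos 5 = 'f'
  'd' (pos 3) + 16 = pos 19 = 't'
  'r' (pos 17) + 16 = pos 7 = 'h'
  'c' (pos 2) + 16 = pos 18 = 's'
Result: fths

fths


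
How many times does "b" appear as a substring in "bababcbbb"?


Searching for "b" in "bababcbbb"
Scanning each position:
  Position 0: "b" => MATCH
  Position 1: "a" => no
  Position 2: "b" => MATCH
  Position 3: "a" => no
  Position 4: "b" => MATCH
  Position 5: "c" => no
  Position 6: "b" => MATCH
  Position 7: "b" => MATCH
  Position 8: "b" => MATCH
Total occurrences: 6

6


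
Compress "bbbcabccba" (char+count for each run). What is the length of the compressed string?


Input: bbbcabccba
Runs:
  'b' x 3 => "b3"
  'c' x 1 => "c1"
  'a' x 1 => "a1"
  'b' x 1 => "b1"
  'c' x 2 => "c2"
  'b' x 1 => "b1"
  'a' x 1 => "a1"
Compressed: "b3c1a1b1c2b1a1"
Compressed length: 14

14


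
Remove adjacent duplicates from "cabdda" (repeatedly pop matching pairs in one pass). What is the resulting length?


Input: cabdda
Stack-based adjacent duplicate removal:
  Read 'c': push. Stack: c
  Read 'a': push. Stack: ca
  Read 'b': push. Stack: cab
  Read 'd': push. Stack: cabd
  Read 'd': matches stack top 'd' => pop. Stack: cab
  Read 'a': push. Stack: caba
Final stack: "caba" (length 4)

4


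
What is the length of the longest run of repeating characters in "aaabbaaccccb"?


Input: "aaabbaaccccb"
Scanning for longest run:
  Position 1 ('a'): continues run of 'a', length=2
  Position 2 ('a'): continues run of 'a', length=3
  Position 3 ('b'): new char, reset run to 1
  Position 4 ('b'): continues run of 'b', length=2
  Position 5 ('a'): new char, reset run to 1
  Position 6 ('a'): continues run of 'a', length=2
  Position 7 ('c'): new char, reset run to 1
  Position 8 ('c'): continues run of 'c', length=2
  Position 9 ('c'): continues run of 'c', length=3
  Position 10 ('c'): continues run of 'c', length=4
  Position 11 ('b'): new char, reset run to 1
Longest run: 'c' with length 4

4


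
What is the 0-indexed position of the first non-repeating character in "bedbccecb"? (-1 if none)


Input: bedbccecb
Character frequencies:
  'b': 3
  'c': 3
  'd': 1
  'e': 2
Scanning left to right for freq == 1:
  Position 0 ('b'): freq=3, skip
  Position 1 ('e'): freq=2, skip
  Position 2 ('d'): unique! => answer = 2

2


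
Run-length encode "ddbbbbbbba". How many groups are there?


Input: ddbbbbbbba
Scanning for consecutive runs:
  Group 1: 'd' x 2 (positions 0-1)
  Group 2: 'b' x 7 (positions 2-8)
  Group 3: 'a' x 1 (positions 9-9)
Total groups: 3

3


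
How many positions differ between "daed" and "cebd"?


Comparing "daed" and "cebd" position by position:
  Position 0: 'd' vs 'c' => DIFFER
  Position 1: 'a' vs 'e' => DIFFER
  Position 2: 'e' vs 'b' => DIFFER
  Position 3: 'd' vs 'd' => same
Positions that differ: 3

3


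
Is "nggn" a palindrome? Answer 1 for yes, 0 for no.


Input: nggn
Reversed: nggn
  Compare pos 0 ('n') with pos 3 ('n'): match
  Compare pos 1 ('g') with pos 2 ('g'): match
Result: palindrome

1


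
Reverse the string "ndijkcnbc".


Input: ndijkcnbc
Reading characters right to left:
  Position 8: 'c'
  Position 7: 'b'
  Position 6: 'n'
  Position 5: 'c'
  Position 4: 'k'
  Position 3: 'j'
  Position 2: 'i'
  Position 1: 'd'
  Position 0: 'n'
Reversed: cbnckjidn

cbnckjidn


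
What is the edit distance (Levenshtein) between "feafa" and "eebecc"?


Computing edit distance: "feafa" -> "eebecc"
DP table:
           e    e    b    e    c    c
      0    1    2    3    4    5    6
  f   1    1    2    3    4    5    6
  e   2    1    1    2    3    4    5
  a   3    2    2    2    3    4    5
  f   4    3    3    3    3    4    5
  a   5    4    4    4    4    4    5
Edit distance = dp[5][6] = 5

5


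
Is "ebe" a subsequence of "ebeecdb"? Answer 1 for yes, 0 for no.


Check if "ebe" is a subsequence of "ebeecdb"
Greedy scan:
  Position 0 ('e'): matches sub[0] = 'e'
  Position 1 ('b'): matches sub[1] = 'b'
  Position 2 ('e'): matches sub[2] = 'e'
  Position 3 ('e'): no match needed
  Position 4 ('c'): no match needed
  Position 5 ('d'): no match needed
  Position 6 ('b'): no match needed
All 3 characters matched => is a subsequence

1


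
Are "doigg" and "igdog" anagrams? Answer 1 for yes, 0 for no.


Strings: "doigg", "igdog"
Sorted first:  dggio
Sorted second: dggio
Sorted forms match => anagrams

1


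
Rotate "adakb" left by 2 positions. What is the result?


Input: "adakb", rotate left by 2
First 2 characters: "ad"
Remaining characters: "akb"
Concatenate remaining + first: "akb" + "ad" = "akbad"

akbad


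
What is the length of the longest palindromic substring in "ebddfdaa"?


Input: "ebddfdaa"
Checking substrings for palindromes:
  [3:6] "dfd" (len 3) => palindrome
  [2:4] "dd" (len 2) => palindrome
  [6:8] "aa" (len 2) => palindrome
Longest palindromic substring: "dfd" with length 3

3


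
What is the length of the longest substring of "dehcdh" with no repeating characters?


Input: "dehcdh"
Sliding window (track last position of each char):
  Position 0 ('d'): window [0,0] length 1 -- new best
  Position 1 ('e'): window [0,1] length 2 -- new best
  Position 2 ('h'): window [0,2] length 3 -- new best
  Position 3 ('c'): window [0,3] length 4 -- new best
  Position 4 ('d'): repeat (last at 0), move window start to 1
  Position 4 ('d'): window [1,4] length 4
  Position 5 ('h'): repeat (last at 2), move window start to 3
  Position 5 ('h'): window [3,5] length 3
Longest substring with no repeats: "dehc" with length 4

4


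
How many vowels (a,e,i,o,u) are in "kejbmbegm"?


Input: kejbmbegm
Checking each character:
  'k' at position 0: consonant
  'e' at position 1: vowel (running total: 1)
  'j' at position 2: consonant
  'b' at position 3: consonant
  'm' at position 4: consonant
  'b' at position 5: consonant
  'e' at position 6: vowel (running total: 2)
  'g' at position 7: consonant
  'm' at position 8: consonant
Total vowels: 2

2


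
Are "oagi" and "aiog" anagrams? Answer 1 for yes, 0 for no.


Strings: "oagi", "aiog"
Sorted first:  agio
Sorted second: agio
Sorted forms match => anagrams

1


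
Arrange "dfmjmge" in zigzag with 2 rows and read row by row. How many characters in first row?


Zigzag "dfmjmge" into 2 rows:
Placing characters:
  'd' => row 0
  'f' => row 1
  'm' => row 0
  'j' => row 1
  'm' => row 0
  'g' => row 1
  'e' => row 0
Rows:
  Row 0: "dmme"
  Row 1: "fjg"
First row length: 4

4


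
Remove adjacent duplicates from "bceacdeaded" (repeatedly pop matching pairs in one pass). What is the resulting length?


Input: bceacdeaded
Stack-based adjacent duplicate removal:
  Read 'b': push. Stack: b
  Read 'c': push. Stack: bc
  Read 'e': push. Stack: bce
  Read 'a': push. Stack: bcea
  Read 'c': push. Stack: bceac
  Read 'd': push. Stack: bceacd
  Read 'e': push. Stack: bceacde
  Read 'a': push. Stack: bceacdea
  Read 'd': push. Stack: bceacdead
  Read 'e': push. Stack: bceacdeade
  Read 'd': push. Stack: bceacdeaded
Final stack: "bceacdeaded" (length 11)

11


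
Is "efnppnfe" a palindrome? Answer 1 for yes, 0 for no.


Input: efnppnfe
Reversed: efnppnfe
  Compare pos 0 ('e') with pos 7 ('e'): match
  Compare pos 1 ('f') with pos 6 ('f'): match
  Compare pos 2 ('n') with pos 5 ('n'): match
  Compare pos 3 ('p') with pos 4 ('p'): match
Result: palindrome

1


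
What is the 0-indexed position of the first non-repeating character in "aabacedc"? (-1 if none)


Input: aabacedc
Character frequencies:
  'a': 3
  'b': 1
  'c': 2
  'd': 1
  'e': 1
Scanning left to right for freq == 1:
  Position 0 ('a'): freq=3, skip
  Position 1 ('a'): freq=3, skip
  Position 2 ('b'): unique! => answer = 2

2


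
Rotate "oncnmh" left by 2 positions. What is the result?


Input: "oncnmh", rotate left by 2
First 2 characters: "on"
Remaining characters: "cnmh"
Concatenate remaining + first: "cnmh" + "on" = "cnmhon"

cnmhon


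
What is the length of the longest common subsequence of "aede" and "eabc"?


LCS of "aede" and "eabc"
DP table:
           e    a    b    c
      0    0    0    0    0
  a   0    0    1    1    1
  e   0    1    1    1    1
  d   0    1    1    1    1
  e   0    1    1    1    1
LCS length = dp[4][4] = 1

1


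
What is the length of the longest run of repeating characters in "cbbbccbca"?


Input: "cbbbccbca"
Scanning for longest run:
  Position 1 ('b'): new char, reset run to 1
  Position 2 ('b'): continues run of 'b', length=2
  Position 3 ('b'): continues run of 'b', length=3
  Position 4 ('c'): new char, reset run to 1
  Position 5 ('c'): continues run of 'c', length=2
  Position 6 ('b'): new char, reset run to 1
  Position 7 ('c'): new char, reset run to 1
  Position 8 ('a'): new char, reset run to 1
Longest run: 'b' with length 3

3


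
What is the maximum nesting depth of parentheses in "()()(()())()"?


Input: "()()(()())()"
Tracking depth:
  Position 0 '(': depth becomes 1
  Position 1 ')': depth becomes 0
  Position 2 '(': depth becomes 1
  Position 3 ')': depth becomes 0
  Position 4 '(': depth becomes 1
  Position 5 '(': depth becomes 2
  Position 6 ')': depth becomes 1
  Position 7 '(': depth becomes 2
  Position 8 ')': depth becomes 1
  Position 9 ')': depth becomes 0
  Position 10 '(': depth becomes 1
  Position 11 ')': depth becomes 0
Maximum depth reached: 2

2


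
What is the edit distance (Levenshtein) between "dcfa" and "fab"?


Computing edit distance: "dcfa" -> "fab"
DP table:
           f    a    b
      0    1    2    3
  d   1    1    2    3
  c   2    2    2    3
  f   3    2    3    3
  a   4    3    2    3
Edit distance = dp[4][3] = 3

3


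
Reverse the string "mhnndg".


Input: mhnndg
Reading characters right to left:
  Position 5: 'g'
  Position 4: 'd'
  Position 3: 'n'
  Position 2: 'n'
  Position 1: 'h'
  Position 0: 'm'
Reversed: gdnnhm

gdnnhm


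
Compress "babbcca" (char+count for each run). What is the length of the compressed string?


Input: babbcca
Runs:
  'b' x 1 => "b1"
  'a' x 1 => "a1"
  'b' x 2 => "b2"
  'c' x 2 => "c2"
  'a' x 1 => "a1"
Compressed: "b1a1b2c2a1"
Compressed length: 10

10


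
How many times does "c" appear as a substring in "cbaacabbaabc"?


Searching for "c" in "cbaacabbaabc"
Scanning each position:
  Position 0: "c" => MATCH
  Position 1: "b" => no
  Position 2: "a" => no
  Position 3: "a" => no
  Position 4: "c" => MATCH
  Position 5: "a" => no
  Position 6: "b" => no
  Position 7: "b" => no
  Position 8: "a" => no
  Position 9: "a" => no
  Position 10: "b" => no
  Position 11: "c" => MATCH
Total occurrences: 3

3


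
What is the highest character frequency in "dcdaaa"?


Input: dcdaaa
Character counts:
  'a': 3
  'c': 1
  'd': 2
Maximum frequency: 3

3


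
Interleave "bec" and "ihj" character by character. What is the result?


Interleaving "bec" and "ihj":
  Position 0: 'b' from first, 'i' from second => "bi"
  Position 1: 'e' from first, 'h' from second => "eh"
  Position 2: 'c' from first, 'j' from second => "cj"
Result: biehcj

biehcj


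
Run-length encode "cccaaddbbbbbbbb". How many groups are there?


Input: cccaaddbbbbbbbb
Scanning for consecutive runs:
  Group 1: 'c' x 3 (positions 0-2)
  Group 2: 'a' x 2 (positions 3-4)
  Group 3: 'd' x 2 (positions 5-6)
  Group 4: 'b' x 8 (positions 7-14)
Total groups: 4

4


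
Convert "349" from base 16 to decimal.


Input: "349" in base 16
Positional expansion:
  Digit '3' (value 3) x 16^2 = 768
  Digit '4' (value 4) x 16^1 = 64
  Digit '9' (value 9) x 16^0 = 9
Sum = 841

841


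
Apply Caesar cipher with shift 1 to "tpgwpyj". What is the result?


Caesar cipher: shift "tpgwpyj" by 1
  't' (pos 19) + 1 = pos 20 = 'u'
  'p' (pos 15) + 1 = pos 16 = 'q'
  'g' (pos 6) + 1 = pos 7 = 'h'
  'w' (pos 22) + 1 = pos 23 = 'x'
  'p' (pos 15) + 1 = pos 16 = 'q'
  'y' (pos 24) + 1 = pos 25 = 'z'
  'j' (pos 9) + 1 = pos 10 = 'k'
Result: uqhxqzk

uqhxqzk


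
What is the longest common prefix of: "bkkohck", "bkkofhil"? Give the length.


Words: bkkohck, bkkofhil
  Position 0: all 'b' => match
  Position 1: all 'k' => match
  Position 2: all 'k' => match
  Position 3: all 'o' => match
  Position 4: ('h', 'f') => mismatch, stop
LCP = "bkko" (length 4)

4


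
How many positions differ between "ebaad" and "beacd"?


Comparing "ebaad" and "beacd" position by position:
  Position 0: 'e' vs 'b' => DIFFER
  Position 1: 'b' vs 'e' => DIFFER
  Position 2: 'a' vs 'a' => same
  Position 3: 'a' vs 'c' => DIFFER
  Position 4: 'd' vs 'd' => same
Positions that differ: 3

3


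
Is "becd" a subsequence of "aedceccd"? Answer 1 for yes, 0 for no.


Check if "becd" is a subsequence of "aedceccd"
Greedy scan:
  Position 0 ('a'): no match needed
  Position 1 ('e'): no match needed
  Position 2 ('d'): no match needed
  Position 3 ('c'): no match needed
  Position 4 ('e'): no match needed
  Position 5 ('c'): no match needed
  Position 6 ('c'): no match needed
  Position 7 ('d'): no match needed
Only matched 0/4 characters => not a subsequence

0


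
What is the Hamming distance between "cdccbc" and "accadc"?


Comparing "cdccbc" and "accadc" position by position:
  Position 0: 'c' vs 'a' => differ
  Position 1: 'd' vs 'c' => differ
  Position 2: 'c' vs 'c' => same
  Position 3: 'c' vs 'a' => differ
  Position 4: 'b' vs 'd' => differ
  Position 5: 'c' vs 'c' => same
Total differences (Hamming distance): 4

4


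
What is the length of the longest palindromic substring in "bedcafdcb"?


Input: "bedcafdcb"
Checking substrings for palindromes:
  No multi-char palindromic substrings found
Longest palindromic substring: "b" with length 1

1


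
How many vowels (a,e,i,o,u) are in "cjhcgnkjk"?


Input: cjhcgnkjk
Checking each character:
  'c' at position 0: consonant
  'j' at position 1: consonant
  'h' at position 2: consonant
  'c' at position 3: consonant
  'g' at position 4: consonant
  'n' at position 5: consonant
  'k' at position 6: consonant
  'j' at position 7: consonant
  'k' at position 8: consonant
Total vowels: 0

0


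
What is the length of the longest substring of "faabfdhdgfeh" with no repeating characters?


Input: "faabfdhdgfeh"
Sliding window (track last position of each char):
  Position 0 ('f'): window [0,0] length 1 -- new best
  Position 1 ('a'): window [0,1] length 2 -- new best
  Position 2 ('a'): repeat (last at 1), move window start to 2
  Position 2 ('a'): window [2,2] length 1
  Position 3 ('b'): window [2,3] length 2
  Position 4 ('f'): window [2,4] length 3 -- new best
  Position 5 ('d'): window [2,5] length 4 -- new best
  Position 6 ('h'): window [2,6] length 5 -- new best
  Position 7 ('d'): repeat (last at 5), move window start to 6
  Position 7 ('d'): window [6,7] length 2
  Position 8 ('g'): window [6,8] length 3
  Position 9 ('f'): window [6,9] length 4
  Position 10 ('e'): window [6,10] length 5
  Position 11 ('h'): repeat (last at 6), move window start to 7
  Position 11 ('h'): window [7,11] length 5
Longest substring with no repeats: "abfdh" with length 5

5


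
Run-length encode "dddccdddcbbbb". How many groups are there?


Input: dddccdddcbbbb
Scanning for consecutive runs:
  Group 1: 'd' x 3 (positions 0-2)
  Group 2: 'c' x 2 (positions 3-4)
  Group 3: 'd' x 3 (positions 5-7)
  Group 4: 'c' x 1 (positions 8-8)
  Group 5: 'b' x 4 (positions 9-12)
Total groups: 5

5


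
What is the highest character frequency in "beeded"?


Input: beeded
Character counts:
  'b': 1
  'd': 2
  'e': 3
Maximum frequency: 3

3


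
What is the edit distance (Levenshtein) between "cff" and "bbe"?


Computing edit distance: "cff" -> "bbe"
DP table:
           b    b    e
      0    1    2    3
  c   1    1    2    3
  f   2    2    2    3
  f   3    3    3    3
Edit distance = dp[3][3] = 3

3


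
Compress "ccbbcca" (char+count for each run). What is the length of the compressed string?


Input: ccbbcca
Runs:
  'c' x 2 => "c2"
  'b' x 2 => "b2"
  'c' x 2 => "c2"
  'a' x 1 => "a1"
Compressed: "c2b2c2a1"
Compressed length: 8

8


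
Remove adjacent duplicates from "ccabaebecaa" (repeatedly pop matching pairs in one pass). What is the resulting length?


Input: ccabaebecaa
Stack-based adjacent duplicate removal:
  Read 'c': push. Stack: c
  Read 'c': matches stack top 'c' => pop. Stack: (empty)
  Read 'a': push. Stack: a
  Read 'b': push. Stack: ab
  Read 'a': push. Stack: aba
  Read 'e': push. Stack: abae
  Read 'b': push. Stack: abaeb
  Read 'e': push. Stack: abaebe
  Read 'c': push. Stack: abaebec
  Read 'a': push. Stack: abaebeca
  Read 'a': matches stack top 'a' => pop. Stack: abaebec
Final stack: "abaebec" (length 7)

7


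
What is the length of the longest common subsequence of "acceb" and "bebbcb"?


LCS of "acceb" and "bebbcb"
DP table:
           b    e    b    b    c    b
      0    0    0    0    0    0    0
  a   0    0    0    0    0    0    0
  c   0    0    0    0    0    1    1
  c   0    0    0    0    0    1    1
  e   0    0    1    1    1    1    1
  b   0    1    1    2    2    2    2
LCS length = dp[5][6] = 2

2


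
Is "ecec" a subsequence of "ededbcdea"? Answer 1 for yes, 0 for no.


Check if "ecec" is a subsequence of "ededbcdea"
Greedy scan:
  Position 0 ('e'): matches sub[0] = 'e'
  Position 1 ('d'): no match needed
  Position 2 ('e'): no match needed
  Position 3 ('d'): no match needed
  Position 4 ('b'): no match needed
  Position 5 ('c'): matches sub[1] = 'c'
  Position 6 ('d'): no match needed
  Position 7 ('e'): matches sub[2] = 'e'
  Position 8 ('a'): no match needed
Only matched 3/4 characters => not a subsequence

0


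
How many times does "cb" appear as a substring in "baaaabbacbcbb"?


Searching for "cb" in "baaaabbacbcbb"
Scanning each position:
  Position 0: "ba" => no
  Position 1: "aa" => no
  Position 2: "aa" => no
  Position 3: "aa" => no
  Position 4: "ab" => no
  Position 5: "bb" => no
  Position 6: "ba" => no
  Position 7: "ac" => no
  Position 8: "cb" => MATCH
  Position 9: "bc" => no
  Position 10: "cb" => MATCH
  Position 11: "bb" => no
Total occurrences: 2

2


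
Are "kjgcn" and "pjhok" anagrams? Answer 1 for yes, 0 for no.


Strings: "kjgcn", "pjhok"
Sorted first:  cgjkn
Sorted second: hjkop
Differ at position 0: 'c' vs 'h' => not anagrams

0


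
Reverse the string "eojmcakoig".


Input: eojmcakoig
Reading characters right to left:
  Position 9: 'g'
  Position 8: 'i'
  Position 7: 'o'
  Position 6: 'k'
  Position 5: 'a'
  Position 4: 'c'
  Position 3: 'm'
  Position 2: 'j'
  Position 1: 'o'
  Position 0: 'e'
Reversed: giokacmjoe

giokacmjoe


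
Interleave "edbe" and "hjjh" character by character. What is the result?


Interleaving "edbe" and "hjjh":
  Position 0: 'e' from first, 'h' from second => "eh"
  Position 1: 'd' from first, 'j' from second => "dj"
  Position 2: 'b' from first, 'j' from second => "bj"
  Position 3: 'e' from first, 'h' from second => "eh"
Result: ehdjbjeh

ehdjbjeh


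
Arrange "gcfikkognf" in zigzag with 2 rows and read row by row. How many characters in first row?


Zigzag "gcfikkognf" into 2 rows:
Placing characters:
  'g' => row 0
  'c' => row 1
  'f' => row 0
  'i' => row 1
  'k' => row 0
  'k' => row 1
  'o' => row 0
  'g' => row 1
  'n' => row 0
  'f' => row 1
Rows:
  Row 0: "gfkon"
  Row 1: "cikgf"
First row length: 5

5


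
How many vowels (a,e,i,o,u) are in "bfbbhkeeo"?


Input: bfbbhkeeo
Checking each character:
  'b' at position 0: consonant
  'f' at position 1: consonant
  'b' at position 2: consonant
  'b' at position 3: consonant
  'h' at position 4: consonant
  'k' at position 5: consonant
  'e' at position 6: vowel (running total: 1)
  'e' at position 7: vowel (running total: 2)
  'o' at position 8: vowel (running total: 3)
Total vowels: 3

3


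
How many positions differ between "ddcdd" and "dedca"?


Comparing "ddcdd" and "dedca" position by position:
  Position 0: 'd' vs 'd' => same
  Position 1: 'd' vs 'e' => DIFFER
  Position 2: 'c' vs 'd' => DIFFER
  Position 3: 'd' vs 'c' => DIFFER
  Position 4: 'd' vs 'a' => DIFFER
Positions that differ: 4

4


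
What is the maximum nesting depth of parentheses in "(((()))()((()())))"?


Input: "(((()))()((()())))"
Tracking depth:
  Position 0 '(': depth becomes 1
  Position 1 '(': depth becomes 2
  Position 2 '(': depth becomes 3
  Position 3 '(': depth becomes 4
  Position 4 ')': depth becomes 3
  Position 5 ')': depth becomes 2
  Position 6 ')': depth becomes 1
  Position 7 '(': depth becomes 2
  Position 8 ')': depth becomes 1
  Position 9 '(': depth becomes 2
  Position 10 '(': depth becomes 3
  Position 11 '(': depth becomes 4
  Position 12 ')': depth becomes 3
  Position 13 '(': depth becomes 4
  Position 14 ')': depth becomes 3
  Position 15 ')': depth becomes 2
  Position 16 ')': depth becomes 1
  Position 17 ')': depth becomes 0
Maximum depth reached: 4

4


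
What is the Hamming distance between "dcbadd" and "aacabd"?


Comparing "dcbadd" and "aacabd" position by position:
  Position 0: 'd' vs 'a' => differ
  Position 1: 'c' vs 'a' => differ
  Position 2: 'b' vs 'c' => differ
  Position 3: 'a' vs 'a' => same
  Position 4: 'd' vs 'b' => differ
  Position 5: 'd' vs 'd' => same
Total differences (Hamming distance): 4

4


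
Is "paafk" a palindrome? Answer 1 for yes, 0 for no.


Input: paafk
Reversed: kfaap
  Compare pos 0 ('p') with pos 4 ('k'): MISMATCH
  Compare pos 1 ('a') with pos 3 ('f'): MISMATCH
Result: not a palindrome

0


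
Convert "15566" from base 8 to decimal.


Input: "15566" in base 8
Positional expansion:
  Digit '1' (value 1) x 8^4 = 4096
  Digit '5' (value 5) x 8^3 = 2560
  Digit '5' (value 5) x 8^2 = 320
  Digit '6' (value 6) x 8^1 = 48
  Digit '6' (value 6) x 8^0 = 6
Sum = 7030

7030


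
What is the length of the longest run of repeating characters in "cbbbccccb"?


Input: "cbbbccccb"
Scanning for longest run:
  Position 1 ('b'): new char, reset run to 1
  Position 2 ('b'): continues run of 'b', length=2
  Position 3 ('b'): continues run of 'b', length=3
  Position 4 ('c'): new char, reset run to 1
  Position 5 ('c'): continues run of 'c', length=2
  Position 6 ('c'): continues run of 'c', length=3
  Position 7 ('c'): continues run of 'c', length=4
  Position 8 ('b'): new char, reset run to 1
Longest run: 'c' with length 4

4


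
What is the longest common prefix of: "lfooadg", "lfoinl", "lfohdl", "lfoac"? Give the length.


Words: lfooadg, lfoinl, lfohdl, lfoac
  Position 0: all 'l' => match
  Position 1: all 'f' => match
  Position 2: all 'o' => match
  Position 3: ('o', 'i', 'h', 'a') => mismatch, stop
LCP = "lfo" (length 3)

3


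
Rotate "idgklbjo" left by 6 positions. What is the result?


Input: "idgklbjo", rotate left by 6
First 6 characters: "idgklb"
Remaining characters: "jo"
Concatenate remaining + first: "jo" + "idgklb" = "joidgklb"

joidgklb


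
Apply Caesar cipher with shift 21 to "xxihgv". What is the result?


Caesar cipher: shift "xxihgv" by 21
  'x' (pos 23) + 21 = pos 18 = 's'
  'x' (pos 23) + 21 = pos 18 = 's'
  'i' (pos 8) + 21 = pos 3 = 'd'
  'h' (pos 7) + 21 = pos 2 = 'c'
  'g' (pos 6) + 21 = pos 1 = 'b'
  'v' (pos 21) + 21 = pos 16 = 'q'
Result: ssdcbq

ssdcbq


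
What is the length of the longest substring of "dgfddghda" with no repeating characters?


Input: "dgfddghda"
Sliding window (track last position of each char):
  Position 0 ('d'): window [0,0] length 1 -- new best
  Position 1 ('g'): window [0,1] length 2 -- new best
  Position 2 ('f'): window [0,2] length 3 -- new best
  Position 3 ('d'): repeat (last at 0), move window start to 1
  Position 3 ('d'): window [1,3] length 3
  Position 4 ('d'): repeat (last at 3), move window start to 4
  Position 4 ('d'): window [4,4] length 1
  Position 5 ('g'): window [4,5] length 2
  Position 6 ('h'): window [4,6] length 3
  Position 7 ('d'): repeat (last at 4), move window start to 5
  Position 7 ('d'): window [5,7] length 3
  Position 8 ('a'): window [5,8] length 4 -- new best
Longest substring with no repeats: "ghda" with length 4

4
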